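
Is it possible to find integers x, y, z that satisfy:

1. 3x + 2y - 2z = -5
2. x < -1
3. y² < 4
Yes

Take x = -3, y = 0, z = -2. Substituting into each constraint:
  (1) 3(-3) + 2(0) - 2(-2) = -5 ✓
  (2) -3 < -1 ✓
  (3) y² = (0)² = 0, and 0 < 4 ✓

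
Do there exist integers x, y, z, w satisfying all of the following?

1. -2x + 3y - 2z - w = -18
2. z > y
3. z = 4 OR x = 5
Yes

Take x = 0, y = 3, z = 4, w = 19. Substituting into each constraint:
  (1) -2(0) + 3(3) - 2(4) + (-19) = -18 ✓
  (2) 4 > 3 ✓
  (3) z = 4, target 4 ✓ (first branch holds)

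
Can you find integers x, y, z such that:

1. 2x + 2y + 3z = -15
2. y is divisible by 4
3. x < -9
Yes

Take x = -12, y = 0, z = 3. Substituting into each constraint:
  (1) 2(-12) + 2(0) + 3(3) = -15 ✓
  (2) 0 = 4 × 0, remainder 0 ✓
  (3) -12 < -9 ✓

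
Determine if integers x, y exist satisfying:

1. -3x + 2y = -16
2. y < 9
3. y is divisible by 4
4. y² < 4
No

A contradictory subset is {-3x + 2y = -16, y is divisible by 4, y² < 4}. No integer assignment can satisfy these jointly:

  - -3x + 2y = -16: is a linear equation tying the variables together
  - y is divisible by 4: restricts y to multiples of 4
  - y² < 4: restricts y to |y| ≤ 1

The bounds confine y to {0} with 4 | y. For each value, substitute into the equation:
  • y = 0: the equation gives -3x = -16, so x would not be an integer.
Every case fails, so no integer solution exists.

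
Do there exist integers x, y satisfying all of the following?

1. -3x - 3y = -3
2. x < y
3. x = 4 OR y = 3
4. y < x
No

A contradictory subset is {x < y, y < x}. No integer assignment can satisfy these jointly:

  - x < y: bounds one variable relative to another variable
  - y < x: bounds one variable relative to another variable

Direct contradiction: y > x and x > y cannot both hold.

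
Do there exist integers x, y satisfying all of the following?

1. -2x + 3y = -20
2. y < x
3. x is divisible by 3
No

A contradictory subset is {-2x + 3y = -20, x is divisible by 3}. No integer assignment can satisfy these jointly:

  - -2x + 3y = -20: is a linear equation tying the variables together
  - x is divisible by 3: restricts x to multiples of 3

Modular obstruction: writing x = 3x', every remaining term of the linear equation is divisible by 3, so the left side is ≡ 0 (mod 3); but the right side -20 ≡ 1 (mod 3). No integers can satisfy it.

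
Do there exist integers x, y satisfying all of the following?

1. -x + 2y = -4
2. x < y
Yes

Take x = -6, y = -5. Substituting into each constraint:
  (1) 6 + 2(-5) = -4 ✓
  (2) -6 < -5 ✓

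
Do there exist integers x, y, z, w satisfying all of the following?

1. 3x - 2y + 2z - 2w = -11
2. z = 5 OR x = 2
Yes

Take x = 3, y = 0, z = 5, w = 15. Substituting into each constraint:
  (1) 3(3) - 2(0) + 2(5) - 2(15) = -11 ✓
  (2) z = 5, target 5 ✓ (first branch holds)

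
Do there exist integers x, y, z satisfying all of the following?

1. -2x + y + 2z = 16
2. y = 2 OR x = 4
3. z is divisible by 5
Yes

Take x = -7, y = 2, z = 0. Substituting into each constraint:
  (1) -2(-7) + 2 + 2(0) = 16 ✓
  (2) y = 2, target 2 ✓ (first branch holds)
  (3) 0 = 5 × 0, remainder 0 ✓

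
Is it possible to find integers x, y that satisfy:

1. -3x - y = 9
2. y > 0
Yes

Take x = -4, y = 3. Substituting into each constraint:
  (1) -3(-4) + (-3) = 9 ✓
  (2) 3 > 0 ✓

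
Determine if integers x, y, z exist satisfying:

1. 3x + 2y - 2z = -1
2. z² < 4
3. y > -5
Yes

Take x = -1, y = 1, z = 0. Substituting into each constraint:
  (1) 3(-1) + 2(1) - 2(0) = -1 ✓
  (2) z² = (0)² = 0, and 0 < 4 ✓
  (3) 1 > -5 ✓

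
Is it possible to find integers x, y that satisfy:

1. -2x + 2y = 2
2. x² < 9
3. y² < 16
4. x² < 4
Yes

Take x = -1, y = 0. Substituting into each constraint:
  (1) -2(-1) + 2(0) = 2 ✓
  (2) x² = (-1)² = 1, and 1 < 9 ✓
  (3) y² = (0)² = 0, and 0 < 16 ✓
  (4) x² = (-1)² = 1, and 1 < 4 ✓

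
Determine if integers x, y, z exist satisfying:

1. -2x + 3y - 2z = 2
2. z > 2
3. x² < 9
Yes

Take x = 0, y = 4, z = 5. Substituting into each constraint:
  (1) -2(0) + 3(4) - 2(5) = 2 ✓
  (2) 5 > 2 ✓
  (3) x² = (0)² = 0, and 0 < 9 ✓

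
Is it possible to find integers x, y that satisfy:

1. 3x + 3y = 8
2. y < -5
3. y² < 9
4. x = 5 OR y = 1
No

Even the single constraint (3x + 3y = 8) is infeasible over the integers.

  - 3x + 3y = 8: every term on the left is divisible by 3, so the LHS ≡ 0 (mod 3), but the RHS 8 is not — no integer solution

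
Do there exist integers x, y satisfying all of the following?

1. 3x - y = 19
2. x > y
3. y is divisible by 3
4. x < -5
No

A contradictory subset is {3x - y = 19, y is divisible by 3}. No integer assignment can satisfy these jointly:

  - 3x - y = 19: is a linear equation tying the variables together
  - y is divisible by 3: restricts y to multiples of 3

Modular obstruction: writing y = 3y', every remaining term of the linear equation is divisible by 3, so the left side is ≡ 0 (mod 3); but the right side 19 ≡ 1 (mod 3). No integers can satisfy it.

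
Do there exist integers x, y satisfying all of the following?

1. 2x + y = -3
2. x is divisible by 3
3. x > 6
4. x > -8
Yes

Take x = 9, y = -21. Substituting into each constraint:
  (1) 2(9) + (-21) = -3 ✓
  (2) 9 = 3 × 3, remainder 0 ✓
  (3) 9 > 6 ✓
  (4) 9 > -8 ✓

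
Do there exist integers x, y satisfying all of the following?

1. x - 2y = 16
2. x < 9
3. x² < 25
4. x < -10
No

A contradictory subset is {x² < 25, x < -10}. No integer assignment can satisfy these jointly:

  - x² < 25: restricts x to |x| ≤ 4
  - x < -10: bounds one variable relative to a constant

Direct contradiction: the bounds on x require x ≥ -4 and x ≤ -11 simultaneously, which is empty.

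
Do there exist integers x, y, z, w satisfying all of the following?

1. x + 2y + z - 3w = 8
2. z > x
Yes

Take x = 0, y = 2, z = 1, w = -1. Substituting into each constraint:
  (1) 0 + 2(2) + 1 - 3(-1) = 8 ✓
  (2) 1 > 0 ✓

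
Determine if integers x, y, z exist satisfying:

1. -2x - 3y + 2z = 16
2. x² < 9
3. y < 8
Yes

Take x = 1, y = -6, z = 0. Substituting into each constraint:
  (1) -2(1) - 3(-6) + 2(0) = 16 ✓
  (2) x² = (1)² = 1, and 1 < 9 ✓
  (3) -6 < 8 ✓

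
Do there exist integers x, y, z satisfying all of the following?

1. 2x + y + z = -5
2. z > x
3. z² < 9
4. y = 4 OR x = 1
Yes

Take x = 1, y = -9, z = 2. Substituting into each constraint:
  (1) 2(1) + (-9) + 2 = -5 ✓
  (2) 2 > 1 ✓
  (3) z² = (2)² = 4, and 4 < 9 ✓
  (4) x = 1, target 1 ✓ (second branch holds)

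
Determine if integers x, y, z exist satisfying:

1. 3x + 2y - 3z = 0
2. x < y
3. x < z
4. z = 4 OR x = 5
Yes

Take x = 2, y = 3, z = 4. Substituting into each constraint:
  (1) 3(2) + 2(3) - 3(4) = 0 ✓
  (2) 2 < 3 ✓
  (3) 2 < 4 ✓
  (4) z = 4, target 4 ✓ (first branch holds)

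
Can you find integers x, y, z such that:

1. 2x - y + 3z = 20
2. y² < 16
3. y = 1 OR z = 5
Yes

Take x = 2, y = -1, z = 5. Substituting into each constraint:
  (1) 2(2) + 1 + 3(5) = 20 ✓
  (2) y² = (-1)² = 1, and 1 < 16 ✓
  (3) z = 5, target 5 ✓ (second branch holds)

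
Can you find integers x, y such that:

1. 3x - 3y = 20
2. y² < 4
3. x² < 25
No

Even the single constraint (3x - 3y = 20) is infeasible over the integers.

  - 3x - 3y = 20: every term on the left is divisible by 3, so the LHS ≡ 0 (mod 3), but the RHS 20 is not — no integer solution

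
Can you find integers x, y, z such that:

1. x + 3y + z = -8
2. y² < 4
Yes

Take x = 0, y = 0, z = -8. Substituting into each constraint:
  (1) 0 + 3(0) + (-8) = -8 ✓
  (2) y² = (0)² = 0, and 0 < 4 ✓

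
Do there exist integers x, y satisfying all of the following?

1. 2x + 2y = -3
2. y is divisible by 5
No

Even the single constraint (2x + 2y = -3) is infeasible over the integers.

  - 2x + 2y = -3: every term on the left is divisible by 2, so the LHS ≡ 0 (mod 2), but the RHS -3 is not — no integer solution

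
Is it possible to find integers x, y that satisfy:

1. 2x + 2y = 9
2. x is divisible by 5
No

Even the single constraint (2x + 2y = 9) is infeasible over the integers.

  - 2x + 2y = 9: every term on the left is divisible by 2, so the LHS ≡ 0 (mod 2), but the RHS 9 is not — no integer solution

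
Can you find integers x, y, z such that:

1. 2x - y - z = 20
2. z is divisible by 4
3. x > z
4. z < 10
Yes

Take x = 1, y = -18, z = 0. Substituting into each constraint:
  (1) 2(1) + 18 + 0 = 20 ✓
  (2) 0 = 4 × 0, remainder 0 ✓
  (3) 1 > 0 ✓
  (4) 0 < 10 ✓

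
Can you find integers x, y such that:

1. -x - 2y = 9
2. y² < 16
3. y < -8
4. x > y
No

A contradictory subset is {y² < 16, y < -8}. No integer assignment can satisfy these jointly:

  - y² < 16: restricts y to |y| ≤ 3
  - y < -8: bounds one variable relative to a constant

Direct contradiction: the bounds on y require y ≥ -3 and y ≤ -9 simultaneously, which is empty.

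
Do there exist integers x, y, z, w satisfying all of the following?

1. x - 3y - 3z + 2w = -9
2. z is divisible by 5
Yes

Take x = 0, y = 3, z = 0, w = 0. Substituting into each constraint:
  (1) 0 - 3(3) - 3(0) + 2(0) = -9 ✓
  (2) 0 = 5 × 0, remainder 0 ✓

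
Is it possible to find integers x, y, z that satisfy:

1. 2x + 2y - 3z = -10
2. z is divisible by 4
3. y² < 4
Yes

Take x = -6, y = 1, z = 0. Substituting into each constraint:
  (1) 2(-6) + 2(1) - 3(0) = -10 ✓
  (2) 0 = 4 × 0, remainder 0 ✓
  (3) y² = (1)² = 1, and 1 < 4 ✓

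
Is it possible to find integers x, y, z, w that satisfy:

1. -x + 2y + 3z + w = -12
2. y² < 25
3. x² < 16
Yes

Take x = 0, y = 0, z = -4, w = 0. Substituting into each constraint:
  (1) 0 + 2(0) + 3(-4) + 0 = -12 ✓
  (2) y² = (0)² = 0, and 0 < 25 ✓
  (3) x² = (0)² = 0, and 0 < 16 ✓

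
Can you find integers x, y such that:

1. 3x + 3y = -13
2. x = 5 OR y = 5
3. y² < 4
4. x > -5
No

Even the single constraint (3x + 3y = -13) is infeasible over the integers.

  - 3x + 3y = -13: every term on the left is divisible by 3, so the LHS ≡ 0 (mod 3), but the RHS -13 is not — no integer solution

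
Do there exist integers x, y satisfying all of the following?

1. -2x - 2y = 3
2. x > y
No

Even the single constraint (-2x - 2y = 3) is infeasible over the integers.

  - -2x - 2y = 3: every term on the left is divisible by 2, so the LHS ≡ 0 (mod 2), but the RHS 3 is not — no integer solution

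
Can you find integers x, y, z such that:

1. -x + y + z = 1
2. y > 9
Yes

Take x = 0, y = 10, z = -9. Substituting into each constraint:
  (1) 0 + 10 + (-9) = 1 ✓
  (2) 10 > 9 ✓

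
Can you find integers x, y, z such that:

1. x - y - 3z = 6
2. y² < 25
Yes

Take x = 6, y = 0, z = 0. Substituting into each constraint:
  (1) 6 + 0 - 3(0) = 6 ✓
  (2) y² = (0)² = 0, and 0 < 25 ✓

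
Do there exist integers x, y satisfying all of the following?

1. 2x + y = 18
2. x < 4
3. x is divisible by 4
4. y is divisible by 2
Yes

Take x = 0, y = 18. Substituting into each constraint:
  (1) 2(0) + 18 = 18 ✓
  (2) 0 < 4 ✓
  (3) 0 = 4 × 0, remainder 0 ✓
  (4) 18 = 2 × 9, remainder 0 ✓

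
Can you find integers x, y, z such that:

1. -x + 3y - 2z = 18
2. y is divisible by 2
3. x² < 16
Yes

Take x = 0, y = 0, z = -9. Substituting into each constraint:
  (1) 0 + 3(0) - 2(-9) = 18 ✓
  (2) 0 = 2 × 0, remainder 0 ✓
  (3) x² = (0)² = 0, and 0 < 16 ✓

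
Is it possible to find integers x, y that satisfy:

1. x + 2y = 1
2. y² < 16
Yes

Take x = 1, y = 0. Substituting into each constraint:
  (1) 1 + 2(0) = 1 ✓
  (2) y² = (0)² = 0, and 0 < 16 ✓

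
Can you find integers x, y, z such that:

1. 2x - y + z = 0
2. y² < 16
Yes

Take x = 0, y = 0, z = 0. Substituting into each constraint:
  (1) 2(0) + 0 + 0 = 0 ✓
  (2) y² = (0)² = 0, and 0 < 16 ✓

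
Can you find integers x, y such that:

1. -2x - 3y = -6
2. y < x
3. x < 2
No

The full constraint system is jointly infeasible over the integers. Each constraint and what it forces:

  - -2x - 3y = -6: is a linear equation tying the variables together
  - y < x: bounds one variable relative to another variable
  - x < 2: bounds one variable relative to a constant

Propagating the comparison: y < x and x ≤ 1 give y ≤ 0. Range argument: with x ∈ [−∞, 1], y ∈ [−∞, 0], the left side of the equation is at least -2, but the right side is -6 < -2. No integer solution exists.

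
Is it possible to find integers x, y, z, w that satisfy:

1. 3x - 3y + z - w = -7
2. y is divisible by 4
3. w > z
Yes

Take x = -2, y = 0, z = -1, w = 0. Substituting into each constraint:
  (1) 3(-2) - 3(0) + (-1) + 0 = -7 ✓
  (2) 0 = 4 × 0, remainder 0 ✓
  (3) 0 > -1 ✓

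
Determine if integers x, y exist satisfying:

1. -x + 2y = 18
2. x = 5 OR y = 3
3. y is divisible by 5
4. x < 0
No

A contradictory subset is {x = 5 OR y = 3, y is divisible by 5, x < 0}. No integer assignment can satisfy these jointly:

  - x = 5 OR y = 3: forces a choice: either x = 5 or y = 3
  - y is divisible by 5: restricts y to multiples of 5
  - x < 0: bounds one variable relative to a constant

Split on the disjunction (x = 5 OR y = 3):
  • If x = 5: this contradicts the bound x ≤ -1.
  • If y = 3: this contradicts the divisibility constraint — 3 is not a multiple of 5.
Both branches are infeasible, so the system has no integer solution.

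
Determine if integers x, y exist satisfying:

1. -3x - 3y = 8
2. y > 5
No

Even the single constraint (-3x - 3y = 8) is infeasible over the integers.

  - -3x - 3y = 8: every term on the left is divisible by 3, so the LHS ≡ 0 (mod 3), but the RHS 8 is not — no integer solution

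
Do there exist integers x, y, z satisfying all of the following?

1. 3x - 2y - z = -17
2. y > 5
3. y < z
Yes

Take x = 1, y = 6, z = 8. Substituting into each constraint:
  (1) 3(1) - 2(6) + (-8) = -17 ✓
  (2) 6 > 5 ✓
  (3) 6 < 8 ✓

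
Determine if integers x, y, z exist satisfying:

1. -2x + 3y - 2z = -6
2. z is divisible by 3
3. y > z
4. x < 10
Yes

Take x = 6, y = 2, z = 0. Substituting into each constraint:
  (1) -2(6) + 3(2) - 2(0) = -6 ✓
  (2) 0 = 3 × 0, remainder 0 ✓
  (3) 2 > 0 ✓
  (4) 6 < 10 ✓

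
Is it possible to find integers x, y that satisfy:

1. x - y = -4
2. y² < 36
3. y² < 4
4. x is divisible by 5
Yes

Take x = -5, y = -1. Substituting into each constraint:
  (1) (-5) + 1 = -4 ✓
  (2) y² = (-1)² = 1, and 1 < 36 ✓
  (3) y² = (-1)² = 1, and 1 < 4 ✓
  (4) -5 = 5 × -1, remainder 0 ✓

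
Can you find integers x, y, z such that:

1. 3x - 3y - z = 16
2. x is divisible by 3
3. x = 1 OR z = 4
No

The full constraint system is jointly infeasible over the integers. Each constraint and what it forces:

  - 3x - 3y - z = 16: is a linear equation tying the variables together
  - x is divisible by 3: restricts x to multiples of 3
  - x = 1 OR z = 4: forces a choice: either x = 1 or z = 4

Split on the disjunction (x = 1 OR z = 4):
  • If x = 1: this contradicts the divisibility constraint — 1 is not a multiple of 3.
  • If z = 4: with z = 4, writing x = 3x', every remaining term of the linear equation is divisible by 3, so the left side is ≡ 0 (mod 3); but the right side 20 ≡ 2 (mod 3). No integers can satisfy it.
Both branches are infeasible, so the system has no integer solution.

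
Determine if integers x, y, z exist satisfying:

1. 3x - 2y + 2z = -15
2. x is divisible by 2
No

The full constraint system is jointly infeasible over the integers. Each constraint and what it forces:

  - 3x - 2y + 2z = -15: is a linear equation tying the variables together
  - x is divisible by 2: restricts x to multiples of 2

Modular obstruction: writing x = 2x', every remaining term of the linear equation is divisible by 2, so the left side is ≡ 0 (mod 2); but the right side -15 ≡ 1 (mod 2). No integers can satisfy it.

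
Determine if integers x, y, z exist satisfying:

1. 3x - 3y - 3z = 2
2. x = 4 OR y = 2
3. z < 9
No

Even the single constraint (3x - 3y - 3z = 2) is infeasible over the integers.

  - 3x - 3y - 3z = 2: every term on the left is divisible by 3, so the LHS ≡ 0 (mod 3), but the RHS 2 is not — no integer solution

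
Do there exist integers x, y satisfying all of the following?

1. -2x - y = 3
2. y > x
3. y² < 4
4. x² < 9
Yes

Take x = -2, y = 1. Substituting into each constraint:
  (1) -2(-2) + (-1) = 3 ✓
  (2) 1 > -2 ✓
  (3) y² = (1)² = 1, and 1 < 4 ✓
  (4) x² = (-2)² = 4, and 4 < 9 ✓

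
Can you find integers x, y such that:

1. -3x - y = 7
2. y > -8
Yes

Take x = 0, y = -7. Substituting into each constraint:
  (1) -3(0) + 7 = 7 ✓
  (2) -7 > -8 ✓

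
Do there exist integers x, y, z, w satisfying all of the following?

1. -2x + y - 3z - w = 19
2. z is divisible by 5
Yes

Take x = 0, y = 19, z = 0, w = 0. Substituting into each constraint:
  (1) -2(0) + 19 - 3(0) + 0 = 19 ✓
  (2) 0 = 5 × 0, remainder 0 ✓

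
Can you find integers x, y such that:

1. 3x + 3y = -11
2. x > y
No

Even the single constraint (3x + 3y = -11) is infeasible over the integers.

  - 3x + 3y = -11: every term on the left is divisible by 3, so the LHS ≡ 0 (mod 3), but the RHS -11 is not — no integer solution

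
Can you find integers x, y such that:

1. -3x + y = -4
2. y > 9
Yes

Take x = 5, y = 11. Substituting into each constraint:
  (1) -3(5) + 11 = -4 ✓
  (2) 11 > 9 ✓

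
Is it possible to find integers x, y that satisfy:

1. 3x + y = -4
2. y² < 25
Yes

Take x = -2, y = 2. Substituting into each constraint:
  (1) 3(-2) + 2 = -4 ✓
  (2) y² = (2)² = 4, and 4 < 25 ✓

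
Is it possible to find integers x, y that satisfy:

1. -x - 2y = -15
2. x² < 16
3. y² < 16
No

The full constraint system is jointly infeasible over the integers. Each constraint and what it forces:

  - -x - 2y = -15: is a linear equation tying the variables together
  - x² < 16: restricts x to |x| ≤ 3
  - y² < 16: restricts y to |y| ≤ 3

Range argument: with x ∈ [-3, 3], y ∈ [-3, 3], the left side of the equation is at least -9, but the right side is -15 < -9. No integer solution exists.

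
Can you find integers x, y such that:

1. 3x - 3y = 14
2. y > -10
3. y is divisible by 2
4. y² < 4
No

Even the single constraint (3x - 3y = 14) is infeasible over the integers.

  - 3x - 3y = 14: every term on the left is divisible by 3, so the LHS ≡ 0 (mod 3), but the RHS 14 is not — no integer solution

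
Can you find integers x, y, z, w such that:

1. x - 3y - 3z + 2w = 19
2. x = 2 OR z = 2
Yes

Take x = 1, y = 0, z = 2, w = 12. Substituting into each constraint:
  (1) 1 - 3(0) - 3(2) + 2(12) = 19 ✓
  (2) z = 2, target 2 ✓ (second branch holds)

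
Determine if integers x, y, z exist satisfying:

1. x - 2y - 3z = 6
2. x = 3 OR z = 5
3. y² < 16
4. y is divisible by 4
Yes

Take x = 3, y = 0, z = -1. Substituting into each constraint:
  (1) 3 - 2(0) - 3(-1) = 6 ✓
  (2) x = 3, target 3 ✓ (first branch holds)
  (3) y² = (0)² = 0, and 0 < 16 ✓
  (4) 0 = 4 × 0, remainder 0 ✓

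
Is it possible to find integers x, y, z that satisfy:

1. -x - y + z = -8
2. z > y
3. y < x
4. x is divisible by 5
Yes

Take x = 10, y = 9, z = 11. Substituting into each constraint:
  (1) (-10) + (-9) + 11 = -8 ✓
  (2) 11 > 9 ✓
  (3) 9 < 10 ✓
  (4) 10 = 5 × 2, remainder 0 ✓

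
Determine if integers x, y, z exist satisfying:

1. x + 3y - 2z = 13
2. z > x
Yes

Take x = 0, y = 5, z = 1. Substituting into each constraint:
  (1) 0 + 3(5) - 2(1) = 13 ✓
  (2) 1 > 0 ✓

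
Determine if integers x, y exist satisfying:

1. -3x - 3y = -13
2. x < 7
No

Even the single constraint (-3x - 3y = -13) is infeasible over the integers.

  - -3x - 3y = -13: every term on the left is divisible by 3, so the LHS ≡ 0 (mod 3), but the RHS -13 is not — no integer solution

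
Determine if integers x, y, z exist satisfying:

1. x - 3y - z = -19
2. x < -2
Yes

Take x = -19, y = 0, z = 0. Substituting into each constraint:
  (1) (-19) - 3(0) + 0 = -19 ✓
  (2) -19 < -2 ✓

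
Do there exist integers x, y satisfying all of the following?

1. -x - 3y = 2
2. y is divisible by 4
Yes

Take x = -2, y = 0. Substituting into each constraint:
  (1) 2 - 3(0) = 2 ✓
  (2) 0 = 4 × 0, remainder 0 ✓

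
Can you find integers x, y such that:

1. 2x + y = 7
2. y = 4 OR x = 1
Yes

Take x = 1, y = 5. Substituting into each constraint:
  (1) 2(1) + 5 = 7 ✓
  (2) x = 1, target 1 ✓ (second branch holds)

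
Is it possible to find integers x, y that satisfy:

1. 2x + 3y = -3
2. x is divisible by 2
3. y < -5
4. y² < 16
No

A contradictory subset is {y < -5, y² < 16}. No integer assignment can satisfy these jointly:

  - y < -5: bounds one variable relative to a constant
  - y² < 16: restricts y to |y| ≤ 3

Direct contradiction: the bounds on y require y ≥ -3 and y ≤ -6 simultaneously, which is empty.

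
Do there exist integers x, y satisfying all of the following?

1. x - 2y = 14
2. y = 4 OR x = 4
Yes

Take x = 22, y = 4. Substituting into each constraint:
  (1) 22 - 2(4) = 14 ✓
  (2) y = 4, target 4 ✓ (first branch holds)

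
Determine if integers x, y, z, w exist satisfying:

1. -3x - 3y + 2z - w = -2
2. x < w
Yes

Take x = 1, y = -1, z = 0, w = 2. Substituting into each constraint:
  (1) -3(1) - 3(-1) + 2(0) + (-2) = -2 ✓
  (2) 1 < 2 ✓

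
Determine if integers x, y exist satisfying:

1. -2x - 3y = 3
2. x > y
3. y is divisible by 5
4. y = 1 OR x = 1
No

A contradictory subset is {-2x - 3y = 3, x > y, y = 1 OR x = 1}. No integer assignment can satisfy these jointly:

  - -2x - 3y = 3: is a linear equation tying the variables together
  - x > y: bounds one variable relative to another variable
  - y = 1 OR x = 1: forces a choice: either y = 1 or x = 1

Split on the disjunction (y = 1 OR x = 1):
  • If y = 1: the equation forces x = -3, giving (y, x) = (1, -3), which violates x > y.
  • If x = 1: with x = 1, every remaining term of the linear equation is divisible by 3, so the left side is ≡ 0 (mod 3); but the right side 5 ≡ 2 (mod 3). No integers can satisfy it.
Both branches are infeasible, so the system has no integer solution.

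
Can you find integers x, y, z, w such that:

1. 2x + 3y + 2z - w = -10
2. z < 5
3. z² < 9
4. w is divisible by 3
Yes

Take x = -2, y = -2, z = 0, w = 0. Substituting into each constraint:
  (1) 2(-2) + 3(-2) + 2(0) + 0 = -10 ✓
  (2) 0 < 5 ✓
  (3) z² = (0)² = 0, and 0 < 9 ✓
  (4) 0 = 3 × 0, remainder 0 ✓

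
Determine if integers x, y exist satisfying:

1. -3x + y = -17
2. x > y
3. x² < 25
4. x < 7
Yes

Take x = 0, y = -17. Substituting into each constraint:
  (1) -3(0) + (-17) = -17 ✓
  (2) 0 > -17 ✓
  (3) x² = (0)² = 0, and 0 < 25 ✓
  (4) 0 < 7 ✓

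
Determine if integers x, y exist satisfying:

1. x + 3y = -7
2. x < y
Yes

Take x = -7, y = 0. Substituting into each constraint:
  (1) (-7) + 3(0) = -7 ✓
  (2) -7 < 0 ✓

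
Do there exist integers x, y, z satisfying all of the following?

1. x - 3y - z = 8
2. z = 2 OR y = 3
Yes

Take x = 22, y = 4, z = 2. Substituting into each constraint:
  (1) 22 - 3(4) + (-2) = 8 ✓
  (2) z = 2, target 2 ✓ (first branch holds)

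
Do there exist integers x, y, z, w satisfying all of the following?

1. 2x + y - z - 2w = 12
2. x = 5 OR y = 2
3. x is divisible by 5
Yes

Take x = 5, y = 0, z = 0, w = -1. Substituting into each constraint:
  (1) 2(5) + 0 + 0 - 2(-1) = 12 ✓
  (2) x = 5, target 5 ✓ (first branch holds)
  (3) 5 = 5 × 1, remainder 0 ✓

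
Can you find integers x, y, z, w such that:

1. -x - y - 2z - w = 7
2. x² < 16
Yes

Take x = 0, y = -7, z = 0, w = 0. Substituting into each constraint:
  (1) 0 + 7 - 2(0) + 0 = 7 ✓
  (2) x² = (0)² = 0, and 0 < 16 ✓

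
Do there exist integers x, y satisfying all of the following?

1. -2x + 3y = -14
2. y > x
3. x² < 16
No

The full constraint system is jointly infeasible over the integers. Each constraint and what it forces:

  - -2x + 3y = -14: is a linear equation tying the variables together
  - y > x: bounds one variable relative to another variable
  - x² < 16: restricts x to |x| ≤ 3

Propagating the comparison: y > x and x ≥ -3 give y ≥ -2. Range argument: with x ∈ [-3, 3], y ∈ [-2, ∞], the left side of the equation is at least -12, but the right side is -14 < -12. No integer solution exists.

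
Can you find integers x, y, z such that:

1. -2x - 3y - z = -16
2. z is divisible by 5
Yes

Take x = 2, y = 4, z = 0. Substituting into each constraint:
  (1) -2(2) - 3(4) + 0 = -16 ✓
  (2) 0 = 5 × 0, remainder 0 ✓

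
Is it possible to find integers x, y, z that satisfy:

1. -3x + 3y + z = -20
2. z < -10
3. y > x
Yes

Take x = 0, y = 1, z = -23. Substituting into each constraint:
  (1) -3(0) + 3(1) + (-23) = -20 ✓
  (2) -23 < -10 ✓
  (3) 1 > 0 ✓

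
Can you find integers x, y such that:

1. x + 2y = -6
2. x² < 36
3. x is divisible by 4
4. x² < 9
Yes

Take x = 0, y = -3. Substituting into each constraint:
  (1) 0 + 2(-3) = -6 ✓
  (2) x² = (0)² = 0, and 0 < 36 ✓
  (3) 0 = 4 × 0, remainder 0 ✓
  (4) x² = (0)² = 0, and 0 < 9 ✓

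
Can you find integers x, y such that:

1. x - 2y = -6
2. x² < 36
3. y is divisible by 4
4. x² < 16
Yes

Take x = 2, y = 4. Substituting into each constraint:
  (1) 2 - 2(4) = -6 ✓
  (2) x² = (2)² = 4, and 4 < 36 ✓
  (3) 4 = 4 × 1, remainder 0 ✓
  (4) x² = (2)² = 4, and 4 < 16 ✓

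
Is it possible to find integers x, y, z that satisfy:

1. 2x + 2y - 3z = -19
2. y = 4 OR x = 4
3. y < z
Yes

Take x = 6, y = 4, z = 13. Substituting into each constraint:
  (1) 2(6) + 2(4) - 3(13) = -19 ✓
  (2) y = 4, target 4 ✓ (first branch holds)
  (3) 4 < 13 ✓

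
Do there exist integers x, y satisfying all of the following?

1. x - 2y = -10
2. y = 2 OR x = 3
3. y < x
No

The full constraint system is jointly infeasible over the integers. Each constraint and what it forces:

  - x - 2y = -10: is a linear equation tying the variables together
  - y = 2 OR x = 3: forces a choice: either y = 2 or x = 3
  - y < x: bounds one variable relative to another variable

Split on the disjunction (y = 2 OR x = 3):
  • If y = 2: the equation forces x = -6, giving (y, x) = (2, -6), which violates x > y.
  • If x = 3: with x = 3, every remaining term of the linear equation is divisible by 2, so the left side is ≡ 0 (mod 2); but the right side -13 ≡ 1 (mod 2). No integers can satisfy it.
Both branches are infeasible, so the system has no integer solution.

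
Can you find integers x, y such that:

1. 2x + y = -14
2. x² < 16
Yes

Take x = 0, y = -14. Substituting into each constraint:
  (1) 2(0) + (-14) = -14 ✓
  (2) x² = (0)² = 0, and 0 < 16 ✓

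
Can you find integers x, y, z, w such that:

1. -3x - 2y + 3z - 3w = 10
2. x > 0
Yes

Take x = 1, y = 1, z = 5, w = 0. Substituting into each constraint:
  (1) -3(1) - 2(1) + 3(5) - 3(0) = 10 ✓
  (2) 1 > 0 ✓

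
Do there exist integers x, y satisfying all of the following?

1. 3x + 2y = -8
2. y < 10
Yes

Take x = 0, y = -4. Substituting into each constraint:
  (1) 3(0) + 2(-4) = -8 ✓
  (2) -4 < 10 ✓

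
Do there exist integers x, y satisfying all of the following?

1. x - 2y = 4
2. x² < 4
Yes

Take x = 0, y = -2. Substituting into each constraint:
  (1) 0 - 2(-2) = 4 ✓
  (2) x² = (0)² = 0, and 0 < 4 ✓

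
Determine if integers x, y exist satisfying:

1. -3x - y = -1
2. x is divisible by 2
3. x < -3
Yes

Take x = -4, y = 13. Substituting into each constraint:
  (1) -3(-4) + (-13) = -1 ✓
  (2) -4 = 2 × -2, remainder 0 ✓
  (3) -4 < -3 ✓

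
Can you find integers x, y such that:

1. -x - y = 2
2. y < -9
Yes

Take x = 8, y = -10. Substituting into each constraint:
  (1) (-8) + 10 = 2 ✓
  (2) -10 < -9 ✓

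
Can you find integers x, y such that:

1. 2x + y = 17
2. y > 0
Yes

Take x = 0, y = 17. Substituting into each constraint:
  (1) 2(0) + 17 = 17 ✓
  (2) 17 > 0 ✓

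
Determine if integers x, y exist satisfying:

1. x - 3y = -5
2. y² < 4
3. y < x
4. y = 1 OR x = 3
No

A contradictory subset is {x - 3y = -5, y < x, y = 1 OR x = 3}. No integer assignment can satisfy these jointly:

  - x - 3y = -5: is a linear equation tying the variables together
  - y < x: bounds one variable relative to another variable
  - y = 1 OR x = 3: forces a choice: either y = 1 or x = 3

Split on the disjunction (y = 1 OR x = 3):
  • If y = 1: the equation forces x = -2, giving (y, x) = (1, -2), which violates x > y.
  • If x = 3: with x = 3, every remaining term of the linear equation is divisible by 3, so the left side is ≡ 0 (mod 3); but the right side -8 ≡ 1 (mod 3). No integers can satisfy it.
Both branches are infeasible, so the system has no integer solution.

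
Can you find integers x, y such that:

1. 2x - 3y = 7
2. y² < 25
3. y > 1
Yes

Take x = 8, y = 3. Substituting into each constraint:
  (1) 2(8) - 3(3) = 7 ✓
  (2) y² = (3)² = 9, and 9 < 25 ✓
  (3) 3 > 1 ✓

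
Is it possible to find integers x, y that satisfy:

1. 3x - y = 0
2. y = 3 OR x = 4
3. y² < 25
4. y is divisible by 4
No

The full constraint system is jointly infeasible over the integers. Each constraint and what it forces:

  - 3x - y = 0: is a linear equation tying the variables together
  - y = 3 OR x = 4: forces a choice: either y = 3 or x = 4
  - y² < 25: restricts y to |y| ≤ 4
  - y is divisible by 4: restricts y to multiples of 4

Split on the disjunction (y = 3 OR x = 4):
  • If y = 3: this contradicts the divisibility constraint — 3 is not a multiple of 4.
  • If x = 4: the equation forces y = 12, but y² < 25 requires |y| ≤ 4.
Both branches are infeasible, so the system has no integer solution.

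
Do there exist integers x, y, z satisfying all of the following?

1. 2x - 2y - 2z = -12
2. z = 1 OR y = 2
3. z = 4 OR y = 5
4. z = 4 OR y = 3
Yes

Take x = 0, y = 2, z = 4. Substituting into each constraint:
  (1) 2(0) - 2(2) - 2(4) = -12 ✓
  (2) y = 2, target 2 ✓ (second branch holds)
  (3) z = 4, target 4 ✓ (first branch holds)
  (4) z = 4, target 4 ✓ (first branch holds)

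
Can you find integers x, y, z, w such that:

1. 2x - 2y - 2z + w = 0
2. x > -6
Yes

Take x = 0, y = 0, z = 0, w = 0. Substituting into each constraint:
  (1) 2(0) - 2(0) - 2(0) + 0 = 0 ✓
  (2) 0 > -6 ✓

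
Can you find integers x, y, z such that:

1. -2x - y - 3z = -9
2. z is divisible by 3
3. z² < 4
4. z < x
Yes

Take x = 1, y = 7, z = 0. Substituting into each constraint:
  (1) -2(1) + (-7) - 3(0) = -9 ✓
  (2) 0 = 3 × 0, remainder 0 ✓
  (3) z² = (0)² = 0, and 0 < 4 ✓
  (4) 0 < 1 ✓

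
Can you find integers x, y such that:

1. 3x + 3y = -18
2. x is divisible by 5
Yes

Take x = 0, y = -6. Substituting into each constraint:
  (1) 3(0) + 3(-6) = -18 ✓
  (2) 0 = 5 × 0, remainder 0 ✓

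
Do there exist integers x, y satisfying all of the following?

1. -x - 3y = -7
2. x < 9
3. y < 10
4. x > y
Yes

Take x = 4, y = 1. Substituting into each constraint:
  (1) (-4) - 3(1) = -7 ✓
  (2) 4 < 9 ✓
  (3) 1 < 10 ✓
  (4) 4 > 1 ✓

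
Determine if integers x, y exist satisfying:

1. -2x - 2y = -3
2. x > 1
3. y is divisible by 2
No

Even the single constraint (-2x - 2y = -3) is infeasible over the integers.

  - -2x - 2y = -3: every term on the left is divisible by 2, so the LHS ≡ 0 (mod 2), but the RHS -3 is not — no integer solution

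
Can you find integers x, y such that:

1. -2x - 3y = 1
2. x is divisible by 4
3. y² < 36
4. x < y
Yes

Take x = -8, y = 5. Substituting into each constraint:
  (1) -2(-8) - 3(5) = 1 ✓
  (2) -8 = 4 × -2, remainder 0 ✓
  (3) y² = (5)² = 25, and 25 < 36 ✓
  (4) -8 < 5 ✓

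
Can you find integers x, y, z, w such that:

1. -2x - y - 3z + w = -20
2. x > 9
Yes

Take x = 10, y = 0, z = 0, w = 0. Substituting into each constraint:
  (1) -2(10) + 0 - 3(0) + 0 = -20 ✓
  (2) 10 > 9 ✓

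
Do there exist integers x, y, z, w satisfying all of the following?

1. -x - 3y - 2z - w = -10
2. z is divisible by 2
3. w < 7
Yes

Take x = 10, y = 0, z = 0, w = 0. Substituting into each constraint:
  (1) (-10) - 3(0) - 2(0) + 0 = -10 ✓
  (2) 0 = 2 × 0, remainder 0 ✓
  (3) 0 < 7 ✓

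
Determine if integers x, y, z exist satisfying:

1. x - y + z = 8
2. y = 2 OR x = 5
Yes

Take x = 0, y = 2, z = 10. Substituting into each constraint:
  (1) 0 + (-2) + 10 = 8 ✓
  (2) y = 2, target 2 ✓ (first branch holds)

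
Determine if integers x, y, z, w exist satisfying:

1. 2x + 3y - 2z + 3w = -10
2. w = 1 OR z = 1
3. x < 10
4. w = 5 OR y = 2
Yes

Take x = -1, y = -7, z = 1, w = 5. Substituting into each constraint:
  (1) 2(-1) + 3(-7) - 2(1) + 3(5) = -10 ✓
  (2) z = 1, target 1 ✓ (second branch holds)
  (3) -1 < 10 ✓
  (4) w = 5, target 5 ✓ (first branch holds)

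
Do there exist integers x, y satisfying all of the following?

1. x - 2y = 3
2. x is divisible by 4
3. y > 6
No

A contradictory subset is {x - 2y = 3, x is divisible by 4}. No integer assignment can satisfy these jointly:

  - x - 2y = 3: is a linear equation tying the variables together
  - x is divisible by 4: restricts x to multiples of 4

Modular obstruction: writing x = 4x', every remaining term of the linear equation is divisible by 2, so the left side is ≡ 0 (mod 2); but the right side 3 ≡ 1 (mod 2). No integers can satisfy it.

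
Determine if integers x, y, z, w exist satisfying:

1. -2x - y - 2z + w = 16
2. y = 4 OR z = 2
Yes

Take x = 0, y = 4, z = 0, w = 20. Substituting into each constraint:
  (1) -2(0) + (-4) - 2(0) + 20 = 16 ✓
  (2) y = 4, target 4 ✓ (first branch holds)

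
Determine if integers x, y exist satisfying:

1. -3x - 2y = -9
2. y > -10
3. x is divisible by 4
No

A contradictory subset is {-3x - 2y = -9, x is divisible by 4}. No integer assignment can satisfy these jointly:

  - -3x - 2y = -9: is a linear equation tying the variables together
  - x is divisible by 4: restricts x to multiples of 4

Modular obstruction: writing x = 4x', every remaining term of the linear equation is divisible by 2, so the left side is ≡ 0 (mod 2); but the right side -9 ≡ 1 (mod 2). No integers can satisfy it.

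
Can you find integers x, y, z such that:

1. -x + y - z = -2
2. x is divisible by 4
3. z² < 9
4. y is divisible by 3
Yes

Take x = 0, y = 0, z = 2. Substituting into each constraint:
  (1) 0 + 0 + (-2) = -2 ✓
  (2) 0 = 4 × 0, remainder 0 ✓
  (3) z² = (2)² = 4, and 4 < 9 ✓
  (4) 0 = 3 × 0, remainder 0 ✓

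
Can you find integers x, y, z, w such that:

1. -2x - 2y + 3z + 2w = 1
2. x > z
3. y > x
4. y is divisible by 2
Yes

Take x = 0, y = 2, z = -1, w = 4. Substituting into each constraint:
  (1) -2(0) - 2(2) + 3(-1) + 2(4) = 1 ✓
  (2) 0 > -1 ✓
  (3) 2 > 0 ✓
  (4) 2 = 2 × 1, remainder 0 ✓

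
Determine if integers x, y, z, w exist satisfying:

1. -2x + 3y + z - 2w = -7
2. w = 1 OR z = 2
Yes

Take x = 0, y = -2, z = 1, w = 1. Substituting into each constraint:
  (1) -2(0) + 3(-2) + 1 - 2(1) = -7 ✓
  (2) w = 1, target 1 ✓ (first branch holds)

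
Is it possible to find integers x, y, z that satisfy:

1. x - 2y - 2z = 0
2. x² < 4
Yes

Take x = 0, y = 0, z = 0. Substituting into each constraint:
  (1) 0 - 2(0) - 2(0) = 0 ✓
  (2) x² = (0)² = 0, and 0 < 4 ✓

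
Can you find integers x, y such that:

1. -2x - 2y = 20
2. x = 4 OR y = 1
Yes

Take x = 4, y = -14. Substituting into each constraint:
  (1) -2(4) - 2(-14) = 20 ✓
  (2) x = 4, target 4 ✓ (first branch holds)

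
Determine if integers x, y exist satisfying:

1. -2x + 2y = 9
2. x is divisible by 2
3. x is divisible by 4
No

Even the single constraint (-2x + 2y = 9) is infeasible over the integers.

  - -2x + 2y = 9: every term on the left is divisible by 2, so the LHS ≡ 0 (mod 2), but the RHS 9 is not — no integer solution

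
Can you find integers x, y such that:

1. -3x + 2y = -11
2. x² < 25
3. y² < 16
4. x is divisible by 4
No

A contradictory subset is {-3x + 2y = -11, x is divisible by 4}. No integer assignment can satisfy these jointly:

  - -3x + 2y = -11: is a linear equation tying the variables together
  - x is divisible by 4: restricts x to multiples of 4

Modular obstruction: writing x = 4x', every remaining term of the linear equation is divisible by 2, so the left side is ≡ 0 (mod 2); but the right side -11 ≡ 1 (mod 2). No integers can satisfy it.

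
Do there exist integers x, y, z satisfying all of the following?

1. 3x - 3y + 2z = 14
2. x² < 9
Yes

Take x = 0, y = -4, z = 1. Substituting into each constraint:
  (1) 3(0) - 3(-4) + 2(1) = 14 ✓
  (2) x² = (0)² = 0, and 0 < 9 ✓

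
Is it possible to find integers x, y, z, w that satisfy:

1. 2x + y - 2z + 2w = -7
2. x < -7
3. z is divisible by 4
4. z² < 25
Yes

Take x = -8, y = 1, z = 0, w = 4. Substituting into each constraint:
  (1) 2(-8) + 1 - 2(0) + 2(4) = -7 ✓
  (2) -8 < -7 ✓
  (3) 0 = 4 × 0, remainder 0 ✓
  (4) z² = (0)² = 0, and 0 < 25 ✓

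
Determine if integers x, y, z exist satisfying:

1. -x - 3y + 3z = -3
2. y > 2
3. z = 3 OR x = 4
Yes

Take x = 3, y = 3, z = 3. Substituting into each constraint:
  (1) (-3) - 3(3) + 3(3) = -3 ✓
  (2) 3 > 2 ✓
  (3) z = 3, target 3 ✓ (first branch holds)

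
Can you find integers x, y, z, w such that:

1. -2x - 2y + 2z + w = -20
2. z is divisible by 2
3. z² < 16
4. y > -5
Yes

Take x = 0, y = 0, z = 0, w = -20. Substituting into each constraint:
  (1) -2(0) - 2(0) + 2(0) + (-20) = -20 ✓
  (2) 0 = 2 × 0, remainder 0 ✓
  (3) z² = (0)² = 0, and 0 < 16 ✓
  (4) 0 > -5 ✓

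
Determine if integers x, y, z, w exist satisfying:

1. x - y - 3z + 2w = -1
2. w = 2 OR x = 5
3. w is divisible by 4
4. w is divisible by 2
Yes

Take x = 5, y = 0, z = 2, w = 0. Substituting into each constraint:
  (1) 5 + 0 - 3(2) + 2(0) = -1 ✓
  (2) x = 5, target 5 ✓ (second branch holds)
  (3) 0 = 4 × 0, remainder 0 ✓
  (4) 0 = 2 × 0, remainder 0 ✓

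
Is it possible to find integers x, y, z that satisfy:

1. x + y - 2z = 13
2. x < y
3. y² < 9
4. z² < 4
No

The full constraint system is jointly infeasible over the integers. Each constraint and what it forces:

  - x + y - 2z = 13: is a linear equation tying the variables together
  - x < y: bounds one variable relative to another variable
  - y² < 9: restricts y to |y| ≤ 2
  - z² < 4: restricts z to |z| ≤ 1

Propagating the comparison: x < y and y ≤ 2 give x ≤ 1. Range argument: with x ∈ [−∞, 1], y ∈ [-2, 2], z ∈ [-1, 1], the left side of the equation is at most 5, but the right side is 13 > 5. No integer solution exists.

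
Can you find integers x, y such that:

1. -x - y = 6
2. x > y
Yes

Take x = -2, y = -4. Substituting into each constraint:
  (1) 2 + 4 = 6 ✓
  (2) -2 > -4 ✓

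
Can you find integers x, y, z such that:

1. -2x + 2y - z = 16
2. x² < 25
Yes

Take x = 0, y = 0, z = -16. Substituting into each constraint:
  (1) -2(0) + 2(0) + 16 = 16 ✓
  (2) x² = (0)² = 0, and 0 < 25 ✓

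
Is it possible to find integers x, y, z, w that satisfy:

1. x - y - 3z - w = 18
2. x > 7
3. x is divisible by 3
Yes

Take x = 9, y = -9, z = 0, w = 0. Substituting into each constraint:
  (1) 9 + 9 - 3(0) + 0 = 18 ✓
  (2) 9 > 7 ✓
  (3) 9 = 3 × 3, remainder 0 ✓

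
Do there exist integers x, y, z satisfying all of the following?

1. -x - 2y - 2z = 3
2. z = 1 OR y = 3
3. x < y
Yes

Take x = 1, y = 3, z = -5. Substituting into each constraint:
  (1) (-1) - 2(3) - 2(-5) = 3 ✓
  (2) y = 3, target 3 ✓ (second branch holds)
  (3) 1 < 3 ✓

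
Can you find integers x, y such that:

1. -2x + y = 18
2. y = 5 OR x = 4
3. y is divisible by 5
No

The full constraint system is jointly infeasible over the integers. Each constraint and what it forces:

  - -2x + y = 18: is a linear equation tying the variables together
  - y = 5 OR x = 4: forces a choice: either y = 5 or x = 4
  - y is divisible by 5: restricts y to multiples of 5

Split on the disjunction (y = 5 OR x = 4):
  • If y = 5: with y = 5, every remaining term of the linear equation is divisible by 2, so the left side is ≡ 0 (mod 2); but the right side 13 ≡ 1 (mod 2). No integers can satisfy it.
  • If x = 4: with x = 4, writing y = 5y', every remaining term of the linear equation is divisible by 5, so the left side is ≡ 0 (mod 5); but the right side 26 ≡ 1 (mod 5). No integers can satisfy it.
Both branches are infeasible, so the system has no integer solution.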